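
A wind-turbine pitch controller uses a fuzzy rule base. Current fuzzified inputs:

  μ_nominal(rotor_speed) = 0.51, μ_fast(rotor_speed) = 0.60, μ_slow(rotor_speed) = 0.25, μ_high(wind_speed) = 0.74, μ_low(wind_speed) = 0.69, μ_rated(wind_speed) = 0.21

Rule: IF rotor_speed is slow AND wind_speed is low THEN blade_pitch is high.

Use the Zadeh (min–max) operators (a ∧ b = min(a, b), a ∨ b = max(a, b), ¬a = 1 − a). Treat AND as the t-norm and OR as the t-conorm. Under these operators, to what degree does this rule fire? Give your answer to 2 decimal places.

firing strength: slow=0.25, low=0.69; AND[min(a, b)] → w = 0.25

0.25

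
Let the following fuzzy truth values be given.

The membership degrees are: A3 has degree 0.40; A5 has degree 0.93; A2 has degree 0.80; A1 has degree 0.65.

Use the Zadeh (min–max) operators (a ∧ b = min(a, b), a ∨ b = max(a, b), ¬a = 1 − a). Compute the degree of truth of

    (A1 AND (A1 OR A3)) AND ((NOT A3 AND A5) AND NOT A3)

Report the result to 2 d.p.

A1 OR A3 = max(a, b) on (0.65, 0.40) = 0.65
A1 AND (A1 OR A3) = min(a, b) on (0.65, 0.65) = 0.65
NOT A3 = 1 − 0.40 = 0.60
NOT A3 AND A5 = min(a, b) on (0.60, 0.93) = 0.60
NOT A3 = 1 − 0.40 = 0.60
(NOT A3 AND A5) AND NOT A3 = min(a, b) on (0.60, 0.60) = 0.60
(A1 AND (A1 OR A3)) AND ((NOT A3 AND A5) AND NOT A3) = min(a, b) on (0.65, 0.60) = 0.60

0.60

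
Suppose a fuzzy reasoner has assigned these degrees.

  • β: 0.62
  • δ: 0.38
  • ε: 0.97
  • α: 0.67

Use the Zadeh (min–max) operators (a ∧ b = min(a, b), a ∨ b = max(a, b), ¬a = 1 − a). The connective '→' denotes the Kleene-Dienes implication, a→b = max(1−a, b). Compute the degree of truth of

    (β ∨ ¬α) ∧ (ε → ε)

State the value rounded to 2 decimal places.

¬α = 1 − 0.67 = 0.33
β ∨ ¬α = max(a, b) on (0.62, 0.33) = 0.62
ε → ε  [Kleene-Dienes: max(1−a, b)] with a=0.97, b=0.97 → 0.97
(β ∨ ¬α) ∧ (ε → ε) = min(a, b) on (0.62, 0.97) = 0.62

0.62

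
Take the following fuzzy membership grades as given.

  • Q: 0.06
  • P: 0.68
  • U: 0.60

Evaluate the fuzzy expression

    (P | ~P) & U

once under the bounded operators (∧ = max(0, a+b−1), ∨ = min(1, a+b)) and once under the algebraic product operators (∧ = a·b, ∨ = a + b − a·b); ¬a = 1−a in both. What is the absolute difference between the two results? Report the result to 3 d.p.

0.131

Under bounded:
  ~P = 1 − 0.68 = 0.32
  P | ~P = min(1, a+b) on (0.68, 0.32) = 1.00
  (P | ~P) & U = max(0, a+b−1) on (1.00, 0.60) = 0.60
  → value = 0.6000
Under algebraic product:
  ~P = 1 − 0.6800 = 0.3200
  P | ~P = a + b − a·b on (0.6800, 0.3200) = 0.7824
  (P | ~P) & U = a·b on (0.7824, 0.6000) = 0.4694
  → value = 0.4694
|0.6000 − 0.4694| = 0.131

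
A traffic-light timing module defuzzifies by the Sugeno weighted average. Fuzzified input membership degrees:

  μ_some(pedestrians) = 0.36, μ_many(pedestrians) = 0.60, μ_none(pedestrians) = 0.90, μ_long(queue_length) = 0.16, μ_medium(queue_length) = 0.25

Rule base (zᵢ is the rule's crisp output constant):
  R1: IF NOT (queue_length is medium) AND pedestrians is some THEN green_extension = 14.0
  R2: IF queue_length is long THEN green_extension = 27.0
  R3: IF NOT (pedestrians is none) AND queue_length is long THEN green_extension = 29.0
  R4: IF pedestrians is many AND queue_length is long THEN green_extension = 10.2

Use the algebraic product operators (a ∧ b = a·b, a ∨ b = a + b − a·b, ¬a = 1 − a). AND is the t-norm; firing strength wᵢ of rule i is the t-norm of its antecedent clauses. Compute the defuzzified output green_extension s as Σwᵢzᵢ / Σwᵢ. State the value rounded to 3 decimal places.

R1 (z=14.0): ¬medium=1−0.25=0.75, some=0.36; AND[a·b] → w = 0.2700
R2 (z=27.0): long=0.16 → w = 0.1600
R3 (z=29.0): ¬none=1−0.90=0.10, long=0.16; AND[a·b] → w = 0.0160
R4 (z=10.2): many=0.60, long=0.16; AND[a·b] → w = 0.0960
Weighted average = (0.2700·14.0 + 0.1600·27.0 + 0.0160·29.0 + 0.0960·10.2) / (0.2700 + 0.1600 + 0.0160 + 0.0960)
  = 9.5432 / 0.5420 = 17.607

17.607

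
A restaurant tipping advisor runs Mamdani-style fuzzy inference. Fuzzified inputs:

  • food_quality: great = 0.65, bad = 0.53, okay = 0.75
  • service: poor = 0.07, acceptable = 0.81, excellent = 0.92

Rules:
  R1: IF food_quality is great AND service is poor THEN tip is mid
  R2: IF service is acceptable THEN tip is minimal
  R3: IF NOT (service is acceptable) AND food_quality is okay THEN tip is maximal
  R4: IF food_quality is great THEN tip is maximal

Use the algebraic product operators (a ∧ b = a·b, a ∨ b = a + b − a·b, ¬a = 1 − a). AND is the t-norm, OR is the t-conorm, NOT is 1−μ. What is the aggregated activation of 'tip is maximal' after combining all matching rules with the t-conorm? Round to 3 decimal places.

R1: great=0.65, poor=0.07; AND[a·b] → w = 0.0455
R2: acceptable=0.81 → w = 0.8100
R3: ¬acceptable=1−0.81=0.19, okay=0.75; AND[a·b] → w = 0.1425
R4: great=0.65 → w = 0.6500
Rules with consequent 'maximal': {R3, R4} → strengths 0.1425, 0.6500
Aggregate via t-conorm [a + b − a·b]: 0.6999

0.700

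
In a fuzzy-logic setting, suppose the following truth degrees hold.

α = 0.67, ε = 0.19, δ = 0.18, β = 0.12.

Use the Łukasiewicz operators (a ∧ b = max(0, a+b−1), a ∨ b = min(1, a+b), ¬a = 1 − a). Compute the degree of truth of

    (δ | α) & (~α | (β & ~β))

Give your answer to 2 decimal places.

δ | α = min(1, a+b) on (0.18, 0.67) = 0.85
~α = 1 − 0.67 = 0.33
~β = 1 − 0.12 = 0.88
β & ~β = max(0, a+b−1) on (0.12, 0.88) = 0.00
~α | (β & ~β) = min(1, a+b) on (0.33, 0.00) = 0.33
(δ | α) & (~α | (β & ~β)) = max(0, a+b−1) on (0.85, 0.33) = 0.18

0.18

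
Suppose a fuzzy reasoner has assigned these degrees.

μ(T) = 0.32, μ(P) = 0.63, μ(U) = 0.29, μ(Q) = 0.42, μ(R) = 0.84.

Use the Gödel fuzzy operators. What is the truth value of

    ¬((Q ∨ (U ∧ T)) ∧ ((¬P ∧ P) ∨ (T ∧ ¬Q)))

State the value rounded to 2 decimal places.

U ∧ T = min(a, b) on (0.29, 0.32) = 0.29
Q ∨ (U ∧ T) = max(a, b) on (0.42, 0.29) = 0.42
¬P = 1 − 0.63 = 0.37
¬P ∧ P = min(a, b) on (0.37, 0.63) = 0.37
¬Q = 1 − 0.42 = 0.58
T ∧ ¬Q = min(a, b) on (0.32, 0.58) = 0.32
(¬P ∧ P) ∨ (T ∧ ¬Q) = max(a, b) on (0.37, 0.32) = 0.37
(Q ∨ (U ∧ T)) ∧ ((¬P ∧ P) ∨ (T ∧ ¬Q)) = min(a, b) on (0.42, 0.37) = 0.37
¬((Q ∨ (U ∧ T)) ∧ ((¬P ∧ P) ∨ (T ∧ ¬Q))) = 1 − 0.37 = 0.63

0.63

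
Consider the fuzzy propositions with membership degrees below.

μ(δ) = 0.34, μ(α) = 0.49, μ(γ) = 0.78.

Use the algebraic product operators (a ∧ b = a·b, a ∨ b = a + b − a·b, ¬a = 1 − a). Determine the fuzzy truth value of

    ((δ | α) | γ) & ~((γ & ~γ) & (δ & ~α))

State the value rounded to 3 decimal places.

0.898

δ | α = a + b − a·b on (0.3400, 0.4900) = 0.6634
(δ | α) | γ = a + b − a·b on (0.6634, 0.7800) = 0.9259
~γ = 1 − 0.7800 = 0.2200
γ & ~γ = a·b on (0.7800, 0.2200) = 0.1716
~α = 1 − 0.4900 = 0.5100
δ & ~α = a·b on (0.3400, 0.5100) = 0.1734
(γ & ~γ) & (δ & ~α) = a·b on (0.1716, 0.1734) = 0.0298
~((γ & ~γ) & (δ & ~α)) = 1 − 0.0298 = 0.9702
((δ | α) | γ) & ~((γ & ~γ) & (δ & ~α)) = a·b on (0.9259, 0.9702) = 0.8984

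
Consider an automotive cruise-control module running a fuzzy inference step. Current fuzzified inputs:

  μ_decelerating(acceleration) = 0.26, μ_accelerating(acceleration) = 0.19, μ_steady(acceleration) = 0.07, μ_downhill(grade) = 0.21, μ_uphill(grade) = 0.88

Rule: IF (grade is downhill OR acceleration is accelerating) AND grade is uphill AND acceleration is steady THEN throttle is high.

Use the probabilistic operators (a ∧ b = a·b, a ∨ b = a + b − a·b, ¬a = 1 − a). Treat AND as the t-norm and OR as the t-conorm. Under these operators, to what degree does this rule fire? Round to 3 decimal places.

firing strength: (downhill=0.21 OR accelerating=0.19) = 0.3601; AND[a·b] with uphill=0.88, steady=0.07 → w = 0.0222

0.022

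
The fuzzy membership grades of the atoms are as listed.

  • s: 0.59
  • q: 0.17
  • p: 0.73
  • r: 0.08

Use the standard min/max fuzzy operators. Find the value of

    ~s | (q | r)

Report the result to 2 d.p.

~s = 1 − 0.59 = 0.41
q | r = max(a, b) on (0.17, 0.08) = 0.17
~s | (q | r) = max(a, b) on (0.41, 0.17) = 0.41

0.41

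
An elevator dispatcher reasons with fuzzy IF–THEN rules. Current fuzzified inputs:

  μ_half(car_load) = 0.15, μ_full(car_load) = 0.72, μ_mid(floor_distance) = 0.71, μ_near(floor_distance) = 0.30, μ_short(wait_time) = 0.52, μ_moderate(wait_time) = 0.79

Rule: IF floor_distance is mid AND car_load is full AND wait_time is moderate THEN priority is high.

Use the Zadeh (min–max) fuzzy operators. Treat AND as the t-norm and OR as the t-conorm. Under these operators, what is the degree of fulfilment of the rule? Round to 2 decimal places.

0.71

firing strength: mid=0.71, full=0.72, moderate=0.79; AND[min(a, b)] → w = 0.71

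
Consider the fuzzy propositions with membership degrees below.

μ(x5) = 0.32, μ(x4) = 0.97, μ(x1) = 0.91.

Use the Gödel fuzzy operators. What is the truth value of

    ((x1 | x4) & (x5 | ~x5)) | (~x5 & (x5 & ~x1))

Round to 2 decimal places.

0.68

x1 | x4 = max(a, b) on (0.91, 0.97) = 0.97
~x5 = 1 − 0.32 = 0.68
x5 | ~x5 = max(a, b) on (0.32, 0.68) = 0.68
(x1 | x4) & (x5 | ~x5) = min(a, b) on (0.97, 0.68) = 0.68
~x5 = 1 − 0.32 = 0.68
~x1 = 1 − 0.91 = 0.09
x5 & ~x1 = min(a, b) on (0.32, 0.09) = 0.09
~x5 & (x5 & ~x1) = min(a, b) on (0.68, 0.09) = 0.09
((x1 | x4) & (x5 | ~x5)) | (~x5 & (x5 & ~x1)) = max(a, b) on (0.68, 0.09) = 0.68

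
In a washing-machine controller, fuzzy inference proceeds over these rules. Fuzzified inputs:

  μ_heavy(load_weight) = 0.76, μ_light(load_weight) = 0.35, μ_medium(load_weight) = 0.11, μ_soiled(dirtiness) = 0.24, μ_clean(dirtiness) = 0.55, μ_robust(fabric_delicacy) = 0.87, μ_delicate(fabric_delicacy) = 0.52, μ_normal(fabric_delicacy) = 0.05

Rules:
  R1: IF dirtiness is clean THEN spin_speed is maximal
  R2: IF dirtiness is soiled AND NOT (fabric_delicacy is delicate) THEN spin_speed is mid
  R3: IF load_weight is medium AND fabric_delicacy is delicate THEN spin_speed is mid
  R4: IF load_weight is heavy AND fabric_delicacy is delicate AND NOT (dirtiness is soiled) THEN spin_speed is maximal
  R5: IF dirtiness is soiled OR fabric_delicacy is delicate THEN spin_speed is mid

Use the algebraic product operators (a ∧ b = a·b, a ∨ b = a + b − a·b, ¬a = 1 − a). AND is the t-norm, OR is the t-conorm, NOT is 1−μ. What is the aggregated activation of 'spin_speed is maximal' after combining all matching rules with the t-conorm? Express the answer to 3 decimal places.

0.685

R1: clean=0.55 → w = 0.5500
R2: soiled=0.24, ¬delicate=1−0.52=0.48; AND[a·b] → w = 0.1152
R3: medium=0.11, delicate=0.52; AND[a·b] → w = 0.0572
R4: heavy=0.76, delicate=0.52, ¬soiled=1−0.24=0.76; AND[a·b] → w = 0.3004
R5: soiled=0.24, delicate=0.52; OR[a + b − a·b] → w = 0.6352
Rules with consequent 'maximal': {R1, R4} → strengths 0.5500, 0.3004
Aggregate via t-conorm [a + b − a·b]: 0.6852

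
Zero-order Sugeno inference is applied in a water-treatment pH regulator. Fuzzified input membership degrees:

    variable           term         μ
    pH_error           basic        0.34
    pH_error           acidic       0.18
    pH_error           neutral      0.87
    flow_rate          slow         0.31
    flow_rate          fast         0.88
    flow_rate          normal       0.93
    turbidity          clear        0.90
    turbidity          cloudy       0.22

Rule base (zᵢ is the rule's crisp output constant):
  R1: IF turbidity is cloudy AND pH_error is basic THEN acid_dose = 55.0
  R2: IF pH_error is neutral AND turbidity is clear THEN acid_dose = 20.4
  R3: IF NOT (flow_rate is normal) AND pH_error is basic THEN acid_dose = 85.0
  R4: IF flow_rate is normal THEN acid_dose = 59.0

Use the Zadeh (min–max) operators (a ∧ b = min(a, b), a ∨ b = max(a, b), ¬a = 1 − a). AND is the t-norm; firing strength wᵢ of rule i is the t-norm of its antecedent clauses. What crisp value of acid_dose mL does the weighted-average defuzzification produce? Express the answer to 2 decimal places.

43.38

R1 (z=55.0): cloudy=0.22, basic=0.34; AND[min(a, b)] → w = 0.22
R2 (z=20.4): neutral=0.87, clear=0.90; AND[min(a, b)] → w = 0.87
R3 (z=85.0): ¬normal=1−0.93=0.07, basic=0.34; AND[min(a, b)] → w = 0.07
R4 (z=59.0): normal=0.93 → w = 0.93
Weighted average = (0.22·55.0 + 0.87·20.4 + 0.07·85.0 + 0.93·59.0) / (0.22 + 0.87 + 0.07 + 0.93)
  = 90.6680 / 2.0900 = 43.38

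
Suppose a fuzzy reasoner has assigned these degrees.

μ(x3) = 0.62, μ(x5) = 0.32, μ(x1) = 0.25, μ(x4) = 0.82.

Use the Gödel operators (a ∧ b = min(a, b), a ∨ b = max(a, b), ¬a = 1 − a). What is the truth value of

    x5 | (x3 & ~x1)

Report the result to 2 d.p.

~x1 = 1 − 0.25 = 0.75
x3 & ~x1 = min(a, b) on (0.62, 0.75) = 0.62
x5 | (x3 & ~x1) = max(a, b) on (0.32, 0.62) = 0.62

0.62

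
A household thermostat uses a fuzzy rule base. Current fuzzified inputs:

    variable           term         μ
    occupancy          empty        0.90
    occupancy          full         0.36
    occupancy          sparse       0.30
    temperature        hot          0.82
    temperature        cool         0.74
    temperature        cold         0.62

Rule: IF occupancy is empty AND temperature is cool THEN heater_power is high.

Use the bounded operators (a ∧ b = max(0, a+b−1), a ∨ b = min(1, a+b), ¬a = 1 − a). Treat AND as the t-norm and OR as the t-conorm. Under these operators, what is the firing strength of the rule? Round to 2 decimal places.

0.64

firing strength: empty=0.90, cool=0.74; AND[max(0, a+b−1)] → w = 0.64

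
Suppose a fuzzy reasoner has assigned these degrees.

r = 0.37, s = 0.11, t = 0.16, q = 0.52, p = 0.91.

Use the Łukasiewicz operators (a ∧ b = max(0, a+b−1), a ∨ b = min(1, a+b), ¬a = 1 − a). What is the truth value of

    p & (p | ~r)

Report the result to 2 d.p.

0.91

~r = 1 − 0.37 = 0.63
p | ~r = min(1, a+b) on (0.91, 0.63) = 1.00
p & (p | ~r) = max(0, a+b−1) on (0.91, 1.00) = 0.91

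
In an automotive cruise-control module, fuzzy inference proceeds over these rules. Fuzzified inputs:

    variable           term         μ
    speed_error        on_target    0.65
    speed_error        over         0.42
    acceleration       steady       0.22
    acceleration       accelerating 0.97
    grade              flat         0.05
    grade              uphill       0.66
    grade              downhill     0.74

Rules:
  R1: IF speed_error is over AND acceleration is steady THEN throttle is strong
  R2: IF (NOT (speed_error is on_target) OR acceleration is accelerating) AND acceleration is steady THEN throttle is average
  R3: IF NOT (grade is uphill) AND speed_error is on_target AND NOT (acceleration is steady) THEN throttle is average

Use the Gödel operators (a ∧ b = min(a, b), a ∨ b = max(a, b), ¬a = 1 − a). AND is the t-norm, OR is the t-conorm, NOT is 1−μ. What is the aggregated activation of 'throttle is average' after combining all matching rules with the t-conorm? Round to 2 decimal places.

R1: over=0.42, steady=0.22; AND[min(a, b)] → w = 0.22
R2: (¬on_target=1−0.65=0.35 OR accelerating=0.97) = 0.97; AND[min(a, b)] with steady=0.22 → w = 0.22
R3: ¬uphill=1−0.66=0.34, on_target=0.65, ¬steady=1−0.22=0.78; AND[min(a, b)] → w = 0.34
Rules with consequent 'average': {R2, R3} → strengths 0.22, 0.34
Aggregate via t-conorm [max(a, b)]: 0.34

0.34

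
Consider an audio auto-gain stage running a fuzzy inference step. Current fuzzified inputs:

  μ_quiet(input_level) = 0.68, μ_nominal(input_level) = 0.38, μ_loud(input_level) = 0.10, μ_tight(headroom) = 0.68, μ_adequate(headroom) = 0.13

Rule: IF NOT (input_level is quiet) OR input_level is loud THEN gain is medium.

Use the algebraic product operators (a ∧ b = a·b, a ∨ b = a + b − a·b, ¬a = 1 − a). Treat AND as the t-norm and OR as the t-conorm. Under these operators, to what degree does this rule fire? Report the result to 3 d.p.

0.388

firing strength: ¬quiet=1−0.68=0.32, loud=0.10; OR[a + b − a·b] → w = 0.3880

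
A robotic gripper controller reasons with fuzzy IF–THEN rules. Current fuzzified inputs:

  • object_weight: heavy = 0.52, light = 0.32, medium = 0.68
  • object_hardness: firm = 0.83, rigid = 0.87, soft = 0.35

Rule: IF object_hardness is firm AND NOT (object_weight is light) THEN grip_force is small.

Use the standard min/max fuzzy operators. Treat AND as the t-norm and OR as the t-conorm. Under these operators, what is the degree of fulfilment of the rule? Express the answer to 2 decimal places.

firing strength: firm=0.83, ¬light=1−0.32=0.68; AND[min(a, b)] → w = 0.68

0.68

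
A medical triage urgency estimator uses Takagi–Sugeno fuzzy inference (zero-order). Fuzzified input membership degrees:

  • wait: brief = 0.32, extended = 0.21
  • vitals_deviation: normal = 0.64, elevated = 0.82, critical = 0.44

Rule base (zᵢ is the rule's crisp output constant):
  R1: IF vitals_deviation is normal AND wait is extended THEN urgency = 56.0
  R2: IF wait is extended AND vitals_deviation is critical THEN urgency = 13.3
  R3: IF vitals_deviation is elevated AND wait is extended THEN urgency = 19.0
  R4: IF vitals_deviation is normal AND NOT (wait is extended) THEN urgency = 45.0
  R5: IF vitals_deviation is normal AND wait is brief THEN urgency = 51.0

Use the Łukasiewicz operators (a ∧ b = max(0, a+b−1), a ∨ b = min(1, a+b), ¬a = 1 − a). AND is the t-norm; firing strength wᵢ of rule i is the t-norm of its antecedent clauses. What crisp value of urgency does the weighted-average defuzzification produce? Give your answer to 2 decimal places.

R1 (z=56.0): normal=0.64, extended=0.21; AND[max(0, a+b−1)] → w = 0.00
R2 (z=13.3): extended=0.21, critical=0.44; AND[max(0, a+b−1)] → w = 0.00
R3 (z=19.0): elevated=0.82, extended=0.21; AND[max(0, a+b−1)] → w = 0.03
R4 (z=45.0): normal=0.64, ¬extended=1−0.21=0.79; AND[max(0, a+b−1)] → w = 0.43
R5 (z=51.0): normal=0.64, brief=0.32; AND[max(0, a+b−1)] → w = 0.00
Weighted average = (0.00·56.0 + 0.00·13.3 + 0.03·19.0 + 0.43·45.0 + 0.00·51.0) / (0.00 + 0.00 + 0.03 + 0.43 + 0.00)
  = 19.9200 / 0.4600 = 43.30

43.30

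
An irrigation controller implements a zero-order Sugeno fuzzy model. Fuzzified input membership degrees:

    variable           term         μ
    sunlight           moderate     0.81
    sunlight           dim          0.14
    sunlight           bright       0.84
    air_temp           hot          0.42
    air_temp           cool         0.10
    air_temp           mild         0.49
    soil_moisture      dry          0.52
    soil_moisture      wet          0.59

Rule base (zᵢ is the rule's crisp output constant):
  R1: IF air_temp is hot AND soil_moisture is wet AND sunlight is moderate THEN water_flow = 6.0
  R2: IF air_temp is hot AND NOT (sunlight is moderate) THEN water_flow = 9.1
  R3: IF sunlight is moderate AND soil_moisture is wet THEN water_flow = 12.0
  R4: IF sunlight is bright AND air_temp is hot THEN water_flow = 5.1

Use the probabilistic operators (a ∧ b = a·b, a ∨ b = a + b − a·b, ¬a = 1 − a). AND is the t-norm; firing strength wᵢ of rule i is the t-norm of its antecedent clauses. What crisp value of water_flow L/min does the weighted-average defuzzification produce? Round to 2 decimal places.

R1 (z=6.0): hot=0.42, wet=0.59, moderate=0.81; AND[a·b] → w = 0.2007
R2 (z=9.1): hot=0.42, ¬moderate=1−0.81=0.19; AND[a·b] → w = 0.0798
R3 (z=12.0): moderate=0.81, wet=0.59; AND[a·b] → w = 0.4779
R4 (z=5.1): bright=0.84, hot=0.42; AND[a·b] → w = 0.3528
Weighted average = (0.2007·6.0 + 0.0798·9.1 + 0.4779·12.0 + 0.3528·5.1) / (0.2007 + 0.0798 + 0.4779 + 0.3528)
  = 9.4646 / 1.1112 = 8.52

8.52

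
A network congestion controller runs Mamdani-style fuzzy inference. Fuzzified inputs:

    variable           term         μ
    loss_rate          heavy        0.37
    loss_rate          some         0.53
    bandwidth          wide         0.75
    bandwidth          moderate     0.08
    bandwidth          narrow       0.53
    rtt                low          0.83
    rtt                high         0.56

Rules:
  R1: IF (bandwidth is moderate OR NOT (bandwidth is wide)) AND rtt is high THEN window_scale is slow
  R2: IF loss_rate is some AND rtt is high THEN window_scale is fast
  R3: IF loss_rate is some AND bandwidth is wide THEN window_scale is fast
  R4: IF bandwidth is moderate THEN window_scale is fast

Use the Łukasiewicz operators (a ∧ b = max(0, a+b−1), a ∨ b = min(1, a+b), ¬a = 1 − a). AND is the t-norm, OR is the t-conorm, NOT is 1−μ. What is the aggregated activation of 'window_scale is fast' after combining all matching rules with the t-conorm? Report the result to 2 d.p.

0.45

R1: (moderate=0.08 OR ¬wide=1−0.75=0.25) = 0.33; AND[max(0, a+b−1)] with high=0.56 → w = 0.00
R2: some=0.53, high=0.56; AND[max(0, a+b−1)] → w = 0.09
R3: some=0.53, wide=0.75; AND[max(0, a+b−1)] → w = 0.28
R4: moderate=0.08 → w = 0.08
Rules with consequent 'fast': {R2, R3, R4} → strengths 0.09, 0.28, 0.08
Aggregate via t-conorm [min(1, a+b)]: 0.45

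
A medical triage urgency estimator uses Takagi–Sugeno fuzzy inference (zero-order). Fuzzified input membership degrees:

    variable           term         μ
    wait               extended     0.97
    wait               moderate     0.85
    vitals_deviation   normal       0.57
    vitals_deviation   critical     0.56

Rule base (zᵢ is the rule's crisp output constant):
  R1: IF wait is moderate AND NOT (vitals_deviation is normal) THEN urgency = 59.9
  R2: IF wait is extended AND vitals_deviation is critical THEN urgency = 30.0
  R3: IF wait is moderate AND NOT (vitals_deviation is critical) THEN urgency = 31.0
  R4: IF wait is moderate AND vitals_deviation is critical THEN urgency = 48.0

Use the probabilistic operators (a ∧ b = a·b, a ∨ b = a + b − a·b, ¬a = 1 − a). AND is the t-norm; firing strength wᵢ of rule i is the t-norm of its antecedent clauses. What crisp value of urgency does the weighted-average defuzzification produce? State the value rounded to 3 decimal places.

41.298

R1 (z=59.9): moderate=0.85, ¬normal=1−0.57=0.43; AND[a·b] → w = 0.3655
R2 (z=30.0): extended=0.97, critical=0.56; AND[a·b] → w = 0.5432
R3 (z=31.0): moderate=0.85, ¬critical=1−0.56=0.44; AND[a·b] → w = 0.3740
R4 (z=48.0): moderate=0.85, critical=0.56; AND[a·b] → w = 0.4760
Weighted average = (0.3655·59.9 + 0.5432·30.0 + 0.3740·31.0 + 0.4760·48.0) / (0.3655 + 0.5432 + 0.3740 + 0.4760)
  = 72.6315 / 1.7587 = 41.298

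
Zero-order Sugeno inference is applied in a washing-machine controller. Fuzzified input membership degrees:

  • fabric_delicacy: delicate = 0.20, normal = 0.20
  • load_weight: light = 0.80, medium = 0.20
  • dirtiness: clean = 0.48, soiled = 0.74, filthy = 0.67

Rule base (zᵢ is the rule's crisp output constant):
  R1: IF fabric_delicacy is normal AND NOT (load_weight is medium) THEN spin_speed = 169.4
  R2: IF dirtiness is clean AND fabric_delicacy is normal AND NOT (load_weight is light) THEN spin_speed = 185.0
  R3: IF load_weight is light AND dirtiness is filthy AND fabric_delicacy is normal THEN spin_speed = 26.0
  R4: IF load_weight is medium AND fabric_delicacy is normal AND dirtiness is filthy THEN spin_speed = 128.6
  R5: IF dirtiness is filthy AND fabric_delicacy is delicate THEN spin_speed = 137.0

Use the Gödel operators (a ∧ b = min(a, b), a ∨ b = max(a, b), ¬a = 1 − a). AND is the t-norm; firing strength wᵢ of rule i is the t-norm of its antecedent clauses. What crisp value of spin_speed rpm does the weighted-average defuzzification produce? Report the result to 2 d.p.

R1 (z=169.4): normal=0.20, ¬medium=1−0.20=0.80; AND[min(a, b)] → w = 0.20
R2 (z=185.0): clean=0.48, normal=0.20, ¬light=1−0.80=0.20; AND[min(a, b)] → w = 0.20
R3 (z=26.0): light=0.80, filthy=0.67, normal=0.20; AND[min(a, b)] → w = 0.20
R4 (z=128.6): medium=0.20, normal=0.20, filthy=0.67; AND[min(a, b)] → w = 0.20
R5 (z=137.0): filthy=0.67, delicate=0.20; AND[min(a, b)] → w = 0.20
Weighted average = (0.20·169.4 + 0.20·185.0 + 0.20·26.0 + 0.20·128.6 + 0.20·137.0) / (0.20 + 0.20 + 0.20 + 0.20 + 0.20)
  = 129.2000 / 1.0000 = 129.20

129.20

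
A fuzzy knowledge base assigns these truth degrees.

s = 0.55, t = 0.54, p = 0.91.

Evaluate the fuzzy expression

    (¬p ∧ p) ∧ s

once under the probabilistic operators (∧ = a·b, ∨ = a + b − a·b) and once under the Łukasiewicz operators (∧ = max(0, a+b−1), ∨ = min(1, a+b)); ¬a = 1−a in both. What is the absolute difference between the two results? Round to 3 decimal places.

0.045

Under probabilistic:
  ¬p = 1 − 0.9100 = 0.0900
  ¬p ∧ p = a·b on (0.0900, 0.9100) = 0.0819
  (¬p ∧ p) ∧ s = a·b on (0.0819, 0.5500) = 0.0450
  → value = 0.0450
Under Łukasiewicz:
  ¬p = 1 − 0.91 = 0.09
  ¬p ∧ p = max(0, a+b−1) on (0.09, 0.91) = 0.00
  (¬p ∧ p) ∧ s = max(0, a+b−1) on (0.00, 0.55) = 0.00
  → value = 0.0000
|0.0450 − 0.0000| = 0.045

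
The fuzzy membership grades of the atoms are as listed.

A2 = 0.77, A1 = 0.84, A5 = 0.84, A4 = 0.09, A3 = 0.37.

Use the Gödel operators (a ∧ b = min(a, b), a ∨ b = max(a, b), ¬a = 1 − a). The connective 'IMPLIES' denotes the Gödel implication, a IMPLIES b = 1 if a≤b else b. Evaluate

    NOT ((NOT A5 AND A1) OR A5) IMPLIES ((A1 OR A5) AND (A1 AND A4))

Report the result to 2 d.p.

NOT A5 = 1 − 0.84 = 0.16
NOT A5 AND A1 = min(a, b) on (0.16, 0.84) = 0.16
(NOT A5 AND A1) OR A5 = max(a, b) on (0.16, 0.84) = 0.84
NOT ((NOT A5 AND A1) OR A5) = 1 − 0.84 = 0.16
A1 OR A5 = max(a, b) on (0.84, 0.84) = 0.84
A1 AND A4 = min(a, b) on (0.84, 0.09) = 0.09
(A1 OR A5) AND (A1 AND A4) = min(a, b) on (0.84, 0.09) = 0.09
NOT ((NOT A5 AND A1) OR A5) IMPLIES ((A1 OR A5) AND (A1 AND A4))  [Gödel: 1 if a≤b else b] with a=0.16, b=0.09 → 0.09

0.09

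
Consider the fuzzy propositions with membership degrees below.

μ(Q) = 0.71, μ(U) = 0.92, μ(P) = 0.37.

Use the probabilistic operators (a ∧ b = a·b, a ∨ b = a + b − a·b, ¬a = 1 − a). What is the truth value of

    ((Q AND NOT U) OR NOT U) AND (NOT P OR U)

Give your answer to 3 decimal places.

NOT U = 1 − 0.9200 = 0.0800
Q AND NOT U = a·b on (0.7100, 0.0800) = 0.0568
NOT U = 1 − 0.9200 = 0.0800
(Q AND NOT U) OR NOT U = a + b − a·b on (0.0568, 0.0800) = 0.1323
NOT P = 1 − 0.3700 = 0.6300
NOT P OR U = a + b − a·b on (0.6300, 0.9200) = 0.9704
((Q AND NOT U) OR NOT U) AND (NOT P OR U) = a·b on (0.1323, 0.9704) = 0.1283

0.128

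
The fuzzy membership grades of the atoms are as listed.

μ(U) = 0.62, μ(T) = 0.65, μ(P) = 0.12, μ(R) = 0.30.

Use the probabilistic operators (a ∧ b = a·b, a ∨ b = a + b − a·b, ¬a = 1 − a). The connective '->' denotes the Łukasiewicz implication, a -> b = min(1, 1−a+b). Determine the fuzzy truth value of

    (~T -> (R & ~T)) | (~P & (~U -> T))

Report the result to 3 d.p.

0.971

~T = 1 − 0.6500 = 0.3500
~T = 1 − 0.6500 = 0.3500
R & ~T = a·b on (0.3000, 0.3500) = 0.1050
~T -> (R & ~T)  [Łukasiewicz: min(1, 1−a+b)] with a=0.3500, b=0.1050 → 0.7550
~P = 1 − 0.1200 = 0.8800
~U = 1 − 0.6200 = 0.3800
~U -> T  [Łukasiewicz: min(1, 1−a+b)] with a=0.3800, b=0.6500 → 1.0000
~P & (~U -> T) = a·b on (0.8800, 1.0000) = 0.8800
(~T -> (R & ~T)) | (~P & (~U -> T)) = a + b − a·b on (0.7550, 0.8800) = 0.9706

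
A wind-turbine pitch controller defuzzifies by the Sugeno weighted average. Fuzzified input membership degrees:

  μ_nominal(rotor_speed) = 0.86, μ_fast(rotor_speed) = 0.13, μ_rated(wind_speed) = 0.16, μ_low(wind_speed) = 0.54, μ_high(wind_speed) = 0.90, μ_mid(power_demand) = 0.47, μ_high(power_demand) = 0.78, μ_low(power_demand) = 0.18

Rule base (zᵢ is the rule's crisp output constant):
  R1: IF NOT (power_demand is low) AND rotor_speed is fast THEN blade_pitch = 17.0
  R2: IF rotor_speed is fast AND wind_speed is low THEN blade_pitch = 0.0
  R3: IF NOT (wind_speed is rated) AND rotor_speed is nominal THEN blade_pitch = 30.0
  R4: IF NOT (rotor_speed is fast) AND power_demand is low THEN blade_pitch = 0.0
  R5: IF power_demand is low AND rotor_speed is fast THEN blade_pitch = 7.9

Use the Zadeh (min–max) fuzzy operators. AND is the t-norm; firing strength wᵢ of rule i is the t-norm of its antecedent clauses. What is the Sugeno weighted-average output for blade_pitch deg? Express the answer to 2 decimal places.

R1 (z=17.0): ¬low=1−0.18=0.82, fast=0.13; AND[min(a, b)] → w = 0.13
R2 (z=0.0): fast=0.13, low=0.54; AND[min(a, b)] → w = 0.13
R3 (z=30.0): ¬rated=1−0.16=0.84, nominal=0.86; AND[min(a, b)] → w = 0.84
R4 (z=0.0): ¬fast=1−0.13=0.87, low=0.18; AND[min(a, b)] → w = 0.18
R5 (z=7.9): low=0.18, fast=0.13; AND[min(a, b)] → w = 0.13
Weighted average = (0.13·17.0 + 0.13·0.0 + 0.84·30.0 + 0.18·0.0 + 0.13·7.9) / (0.13 + 0.13 + 0.84 + 0.18 + 0.13)
  = 28.4370 / 1.4100 = 20.17

20.17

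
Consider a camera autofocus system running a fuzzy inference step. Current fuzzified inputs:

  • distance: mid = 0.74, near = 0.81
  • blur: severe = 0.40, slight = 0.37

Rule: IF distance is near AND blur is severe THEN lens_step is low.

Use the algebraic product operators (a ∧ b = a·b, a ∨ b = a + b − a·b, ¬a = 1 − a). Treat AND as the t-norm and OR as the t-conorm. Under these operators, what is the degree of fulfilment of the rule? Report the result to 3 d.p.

0.324

firing strength: near=0.81, severe=0.40; AND[a·b] → w = 0.3240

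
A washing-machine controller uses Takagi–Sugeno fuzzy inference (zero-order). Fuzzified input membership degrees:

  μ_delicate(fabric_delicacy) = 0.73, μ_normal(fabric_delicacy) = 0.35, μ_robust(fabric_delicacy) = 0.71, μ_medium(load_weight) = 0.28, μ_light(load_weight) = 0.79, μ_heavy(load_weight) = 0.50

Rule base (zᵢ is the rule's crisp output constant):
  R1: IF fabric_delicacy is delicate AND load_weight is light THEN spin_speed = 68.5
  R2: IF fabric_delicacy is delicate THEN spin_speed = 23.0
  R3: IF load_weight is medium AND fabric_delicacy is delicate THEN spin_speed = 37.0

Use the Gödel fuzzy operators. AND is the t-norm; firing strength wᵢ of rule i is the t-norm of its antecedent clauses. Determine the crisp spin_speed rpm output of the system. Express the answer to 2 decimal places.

44.34

R1 (z=68.5): delicate=0.73, light=0.79; AND[min(a, b)] → w = 0.73
R2 (z=23.0): delicate=0.73 → w = 0.73
R3 (z=37.0): medium=0.28, delicate=0.73; AND[min(a, b)] → w = 0.28
Weighted average = (0.73·68.5 + 0.73·23.0 + 0.28·37.0) / (0.73 + 0.73 + 0.28)
  = 77.1550 / 1.7400 = 44.34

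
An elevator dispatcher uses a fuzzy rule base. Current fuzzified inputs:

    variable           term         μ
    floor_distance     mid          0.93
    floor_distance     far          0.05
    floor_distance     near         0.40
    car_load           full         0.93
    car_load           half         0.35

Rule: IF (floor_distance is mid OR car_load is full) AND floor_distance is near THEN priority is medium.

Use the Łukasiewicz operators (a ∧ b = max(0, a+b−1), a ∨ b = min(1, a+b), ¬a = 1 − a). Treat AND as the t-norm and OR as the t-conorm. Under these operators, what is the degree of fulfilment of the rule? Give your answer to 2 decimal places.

0.40

firing strength: (mid=0.93 OR full=0.93) = 1.00; AND[max(0, a+b−1)] with near=0.40 → w = 0.40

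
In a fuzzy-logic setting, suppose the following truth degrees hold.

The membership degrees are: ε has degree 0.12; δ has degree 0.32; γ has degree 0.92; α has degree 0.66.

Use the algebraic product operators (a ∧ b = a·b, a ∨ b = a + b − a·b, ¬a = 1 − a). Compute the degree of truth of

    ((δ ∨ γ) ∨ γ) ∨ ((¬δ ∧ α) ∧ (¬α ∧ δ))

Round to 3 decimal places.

0.996

δ ∨ γ = a + b − a·b on (0.3200, 0.9200) = 0.9456
(δ ∨ γ) ∨ γ = a + b − a·b on (0.9456, 0.9200) = 0.9956
¬δ = 1 − 0.3200 = 0.6800
¬δ ∧ α = a·b on (0.6800, 0.6600) = 0.4488
¬α = 1 − 0.6600 = 0.3400
¬α ∧ δ = a·b on (0.3400, 0.3200) = 0.1088
(¬δ ∧ α) ∧ (¬α ∧ δ) = a·b on (0.4488, 0.1088) = 0.0488
((δ ∨ γ) ∨ γ) ∨ ((¬δ ∧ α) ∧ (¬α ∧ δ)) = a + b − a·b on (0.9956, 0.0488) = 0.9959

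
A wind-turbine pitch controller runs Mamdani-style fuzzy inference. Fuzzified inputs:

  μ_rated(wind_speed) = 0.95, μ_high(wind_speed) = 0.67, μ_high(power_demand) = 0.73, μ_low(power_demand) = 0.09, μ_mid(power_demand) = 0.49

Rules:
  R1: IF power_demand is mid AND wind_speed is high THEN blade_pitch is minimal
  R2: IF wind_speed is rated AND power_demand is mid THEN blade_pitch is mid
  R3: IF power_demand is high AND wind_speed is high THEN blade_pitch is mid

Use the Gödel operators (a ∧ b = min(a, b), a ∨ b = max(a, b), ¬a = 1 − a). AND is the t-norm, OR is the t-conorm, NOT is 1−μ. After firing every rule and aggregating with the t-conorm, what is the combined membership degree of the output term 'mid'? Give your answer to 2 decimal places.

R1: mid=0.49, high=0.67; AND[min(a, b)] → w = 0.49
R2: rated=0.95, mid=0.49; AND[min(a, b)] → w = 0.49
R3: high=0.73, high=0.67; AND[min(a, b)] → w = 0.67
Rules with consequent 'mid': {R2, R3} → strengths 0.49, 0.67
Aggregate via t-conorm [max(a, b)]: 0.67

0.67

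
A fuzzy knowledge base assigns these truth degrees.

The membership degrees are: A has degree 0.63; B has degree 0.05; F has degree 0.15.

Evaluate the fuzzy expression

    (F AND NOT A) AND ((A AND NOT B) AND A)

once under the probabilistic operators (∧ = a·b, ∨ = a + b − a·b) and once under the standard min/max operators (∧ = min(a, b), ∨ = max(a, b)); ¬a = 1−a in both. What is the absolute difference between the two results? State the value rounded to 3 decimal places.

Under probabilistic:
  NOT A = 1 − 0.6300 = 0.3700
  F AND NOT A = a·b on (0.1500, 0.3700) = 0.0555
  NOT B = 1 − 0.0500 = 0.9500
  A AND NOT B = a·b on (0.6300, 0.9500) = 0.5985
  (A AND NOT B) AND A = a·b on (0.5985, 0.6300) = 0.3771
  (F AND NOT A) AND ((A AND NOT B) AND A) = a·b on (0.0555, 0.3771) = 0.0209
  → value = 0.0209
Under standard min/max:
  NOT A = 1 − 0.63 = 0.37
  F AND NOT A = min(a, b) on (0.15, 0.37) = 0.15
  NOT B = 1 − 0.05 = 0.95
  A AND NOT B = min(a, b) on (0.63, 0.95) = 0.63
  (A AND NOT B) AND A = min(a, b) on (0.63, 0.63) = 0.63
  (F AND NOT A) AND ((A AND NOT B) AND A) = min(a, b) on (0.15, 0.63) = 0.15
  → value = 0.1500
|0.0209 − 0.1500| = 0.129

0.129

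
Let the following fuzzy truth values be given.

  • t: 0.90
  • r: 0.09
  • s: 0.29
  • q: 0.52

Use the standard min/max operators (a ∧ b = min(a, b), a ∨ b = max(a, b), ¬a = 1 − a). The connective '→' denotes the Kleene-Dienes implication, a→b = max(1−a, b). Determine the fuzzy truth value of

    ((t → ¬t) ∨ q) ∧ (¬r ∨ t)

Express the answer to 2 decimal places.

¬t = 1 − 0.90 = 0.10
t → ¬t  [Kleene-Dienes: max(1−a, b)] with a=0.90, b=0.10 → 0.10
(t → ¬t) ∨ q = max(a, b) on (0.10, 0.52) = 0.52
¬r = 1 − 0.09 = 0.91
¬r ∨ t = max(a, b) on (0.91, 0.90) = 0.91
((t → ¬t) ∨ q) ∧ (¬r ∨ t) = min(a, b) on (0.52, 0.91) = 0.52

0.52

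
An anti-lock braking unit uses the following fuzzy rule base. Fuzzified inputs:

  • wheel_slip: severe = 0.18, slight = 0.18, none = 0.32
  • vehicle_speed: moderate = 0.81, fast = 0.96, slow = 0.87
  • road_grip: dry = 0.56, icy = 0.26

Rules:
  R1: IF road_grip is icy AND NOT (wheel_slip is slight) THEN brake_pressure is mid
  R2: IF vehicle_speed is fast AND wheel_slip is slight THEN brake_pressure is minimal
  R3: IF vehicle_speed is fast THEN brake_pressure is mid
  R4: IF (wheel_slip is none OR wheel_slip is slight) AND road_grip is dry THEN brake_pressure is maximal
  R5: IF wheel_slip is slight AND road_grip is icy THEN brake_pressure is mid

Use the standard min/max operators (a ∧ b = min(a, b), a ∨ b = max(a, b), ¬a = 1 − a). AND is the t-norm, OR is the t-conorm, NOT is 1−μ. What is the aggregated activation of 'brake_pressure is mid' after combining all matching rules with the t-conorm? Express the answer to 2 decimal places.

R1: icy=0.26, ¬slight=1−0.18=0.82; AND[min(a, b)] → w = 0.26
R2: fast=0.96, slight=0.18; AND[min(a, b)] → w = 0.18
R3: fast=0.96 → w = 0.96
R4: (none=0.32 OR slight=0.18) = 0.32; AND[min(a, b)] with dry=0.56 → w = 0.32
R5: slight=0.18, icy=0.26; AND[min(a, b)] → w = 0.18
Rules with consequent 'mid': {R1, R3, R5} → strengths 0.26, 0.96, 0.18
Aggregate via t-conorm [max(a, b)]: 0.96

0.96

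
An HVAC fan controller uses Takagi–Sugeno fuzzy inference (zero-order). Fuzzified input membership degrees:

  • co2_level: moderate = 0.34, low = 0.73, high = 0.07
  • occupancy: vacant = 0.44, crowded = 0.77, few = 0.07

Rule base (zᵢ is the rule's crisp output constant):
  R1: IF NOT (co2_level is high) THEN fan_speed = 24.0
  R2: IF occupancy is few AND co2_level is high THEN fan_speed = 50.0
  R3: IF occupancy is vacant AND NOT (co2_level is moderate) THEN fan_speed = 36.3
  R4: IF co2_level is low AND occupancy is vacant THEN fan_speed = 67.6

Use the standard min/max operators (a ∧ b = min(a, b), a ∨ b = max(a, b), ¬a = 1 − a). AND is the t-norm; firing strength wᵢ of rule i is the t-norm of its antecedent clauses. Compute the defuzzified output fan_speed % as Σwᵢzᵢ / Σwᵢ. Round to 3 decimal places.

R1 (z=24.0): ¬high=1−0.07=0.93 → w = 0.93
R2 (z=50.0): few=0.07, high=0.07; AND[min(a, b)] → w = 0.07
R3 (z=36.3): vacant=0.44, ¬moderate=1−0.34=0.66; AND[min(a, b)] → w = 0.44
R4 (z=67.6): low=0.73, vacant=0.44; AND[min(a, b)] → w = 0.44
Weighted average = (0.93·24.0 + 0.07·50.0 + 0.44·36.3 + 0.44·67.6) / (0.93 + 0.07 + 0.44 + 0.44)
  = 71.5360 / 1.8800 = 38.051

38.051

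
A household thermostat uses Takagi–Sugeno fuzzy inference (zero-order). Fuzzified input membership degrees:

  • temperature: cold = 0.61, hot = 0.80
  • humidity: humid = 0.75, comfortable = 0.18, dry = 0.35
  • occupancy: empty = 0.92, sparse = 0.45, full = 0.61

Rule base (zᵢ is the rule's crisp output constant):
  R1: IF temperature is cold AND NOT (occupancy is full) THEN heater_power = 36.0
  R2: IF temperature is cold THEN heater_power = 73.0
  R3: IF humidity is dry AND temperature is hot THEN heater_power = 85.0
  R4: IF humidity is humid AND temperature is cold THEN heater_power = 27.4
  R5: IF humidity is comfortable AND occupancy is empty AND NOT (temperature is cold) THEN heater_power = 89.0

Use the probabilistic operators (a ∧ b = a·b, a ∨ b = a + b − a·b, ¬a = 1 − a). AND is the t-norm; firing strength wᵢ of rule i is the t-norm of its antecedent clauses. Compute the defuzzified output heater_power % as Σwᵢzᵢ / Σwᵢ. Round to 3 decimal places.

R1 (z=36.0): cold=0.61, ¬full=1−0.61=0.39; AND[a·b] → w = 0.2379
R2 (z=73.0): cold=0.61 → w = 0.6100
R3 (z=85.0): dry=0.35, hot=0.80; AND[a·b] → w = 0.2800
R4 (z=27.4): humid=0.75, cold=0.61; AND[a·b] → w = 0.4575
R5 (z=89.0): comfortable=0.18, empty=0.92, ¬cold=1−0.61=0.39; AND[a·b] → w = 0.0646
Weighted average = (0.2379·36.0 + 0.6100·73.0 + 0.2800·85.0 + 0.4575·27.4 + 0.0646·89.0) / (0.2379 + 0.6100 + 0.2800 + 0.4575 + 0.0646)
  = 95.1779 / 1.6500 = 57.684

57.684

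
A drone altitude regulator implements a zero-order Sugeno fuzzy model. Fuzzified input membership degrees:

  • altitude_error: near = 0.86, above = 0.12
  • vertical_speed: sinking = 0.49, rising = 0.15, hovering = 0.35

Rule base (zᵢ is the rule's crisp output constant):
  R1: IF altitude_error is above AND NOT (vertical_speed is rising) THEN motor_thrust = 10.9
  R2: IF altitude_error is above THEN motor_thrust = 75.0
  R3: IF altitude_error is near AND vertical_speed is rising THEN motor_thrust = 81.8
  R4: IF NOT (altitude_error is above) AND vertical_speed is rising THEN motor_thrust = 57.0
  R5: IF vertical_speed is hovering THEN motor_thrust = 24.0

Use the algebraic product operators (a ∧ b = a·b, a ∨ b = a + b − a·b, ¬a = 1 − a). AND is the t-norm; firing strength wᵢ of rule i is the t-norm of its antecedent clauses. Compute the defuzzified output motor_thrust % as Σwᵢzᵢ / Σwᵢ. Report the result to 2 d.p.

R1 (z=10.9): above=0.12, ¬rising=1−0.15=0.85; AND[a·b] → w = 0.1020
R2 (z=75.0): above=0.12 → w = 0.1200
R3 (z=81.8): near=0.86, rising=0.15; AND[a·b] → w = 0.1290
R4 (z=57.0): ¬above=1−0.12=0.88, rising=0.15; AND[a·b] → w = 0.1320
R5 (z=24.0): hovering=0.35 → w = 0.3500
Weighted average = (0.1020·10.9 + 0.1200·75.0 + 0.1290·81.8 + 0.1320·57.0 + 0.3500·24.0) / (0.1020 + 0.1200 + 0.1290 + 0.1320 + 0.3500)
  = 36.5880 / 0.8330 = 43.92

43.92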